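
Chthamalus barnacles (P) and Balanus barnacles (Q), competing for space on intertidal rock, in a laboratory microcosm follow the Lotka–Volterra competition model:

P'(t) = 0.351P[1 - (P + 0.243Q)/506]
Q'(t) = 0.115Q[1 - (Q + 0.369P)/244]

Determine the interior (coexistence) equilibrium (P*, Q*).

Setting both brackets to zero gives the nullclines P + 0.243Q = 506 and 0.369P + Q = 244.
Substituting Q = 244 - 0.369P into the first: P(1 - 0.243·0.369) = 506 - 0.243·244.
So P* = 447/0.91 = 491, and then Q* = 244 - 0.369·491 = 62.9.

P* ≈ 491, Q* ≈ 62.9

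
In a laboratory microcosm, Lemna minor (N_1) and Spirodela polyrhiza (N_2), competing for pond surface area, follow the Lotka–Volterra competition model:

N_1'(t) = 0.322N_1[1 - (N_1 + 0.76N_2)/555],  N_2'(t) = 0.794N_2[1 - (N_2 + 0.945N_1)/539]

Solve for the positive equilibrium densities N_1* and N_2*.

N_1* ≈ 516, N_2* ≈ 51.5

Setting both brackets to zero gives the nullclines N_1 + 0.76N_2 = 555 and 0.945N_1 + N_2 = 539.
Substituting N_2 = 539 - 0.945N_1 into the first: N_1(1 - 0.76·0.945) = 555 - 0.76·539.
So N_1* = 145/0.282 = 516, and then N_2* = 539 - 0.945·516 = 51.5.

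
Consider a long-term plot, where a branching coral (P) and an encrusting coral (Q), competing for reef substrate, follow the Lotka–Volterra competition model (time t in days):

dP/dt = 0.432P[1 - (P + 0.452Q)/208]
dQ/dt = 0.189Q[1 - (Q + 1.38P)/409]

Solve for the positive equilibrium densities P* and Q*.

P* ≈ 61.5, Q* ≈ 324

Setting both brackets to zero gives the nullclines P + 0.452Q = 208 and 1.38P + Q = 409.
Substituting Q = 409 - 1.38P into the first: P(1 - 0.452·1.38) = 208 - 0.452·409.
So P* = 23.1/0.376 = 61.5, and then Q* = 409 - 1.38·61.5 = 324.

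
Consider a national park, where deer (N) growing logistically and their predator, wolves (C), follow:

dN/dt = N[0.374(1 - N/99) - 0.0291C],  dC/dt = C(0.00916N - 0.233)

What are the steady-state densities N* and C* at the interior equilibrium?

From dC/dt = 0 with C > 0: 0.00916N* = 0.233, so N* = 25.4.
Substitute into dN/dt = 0: 0.374(1 - 25.4/99) = 0.0291C*.
The bracket is 0.743, giving C* = 0.278/0.0291 = 9.55.

N* ≈ 25.4, C* ≈ 9.55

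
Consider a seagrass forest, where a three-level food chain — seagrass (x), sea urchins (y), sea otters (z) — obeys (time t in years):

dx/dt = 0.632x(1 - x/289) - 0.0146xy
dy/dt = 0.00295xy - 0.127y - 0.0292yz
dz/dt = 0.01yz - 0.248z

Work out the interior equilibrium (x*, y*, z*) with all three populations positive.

x* ≈ 123, y* ≈ 24.8, z* ≈ 8.12

From dz/dt = 0: 0.01y* = 0.248, so y* = 24.8.
From dx/dt = 0: 0.632(1 - x*/289) = 0.0146·24.8, giving x* = 289·(1 - 0.573) = 123.
From dy/dt = 0: 0.00295·123 - 0.127 = 0.0292z*, so z* = 0.237/0.0292 = 8.12.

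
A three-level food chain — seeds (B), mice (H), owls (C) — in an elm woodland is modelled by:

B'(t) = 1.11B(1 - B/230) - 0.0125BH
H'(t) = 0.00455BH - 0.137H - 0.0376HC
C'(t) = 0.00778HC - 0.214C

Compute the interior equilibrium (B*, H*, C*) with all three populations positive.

From dC/dt = 0: 0.00778H* = 0.214, so H* = 27.5.
From dB/dt = 0: 1.11(1 - B*/230) = 0.0125·27.5, giving B* = 230·(1 - 0.31) = 159.
From dH/dt = 0: 0.00455·159 - 0.137 = 0.0376C*, so C* = 0.585/0.0376 = 15.6.

B* ≈ 159, H* ≈ 27.5, C* ≈ 15.6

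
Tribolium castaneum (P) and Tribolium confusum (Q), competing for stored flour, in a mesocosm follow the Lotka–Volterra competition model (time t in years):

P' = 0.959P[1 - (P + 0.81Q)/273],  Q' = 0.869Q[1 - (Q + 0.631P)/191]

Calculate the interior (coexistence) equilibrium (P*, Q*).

Setting both brackets to zero gives the nullclines P + 0.81Q = 273 and 0.631P + Q = 191.
Substituting Q = 191 - 0.631P into the first: P(1 - 0.81·0.631) = 273 - 0.81·191.
So P* = 118/0.489 = 242, and then Q* = 191 - 0.631·242 = 38.3.

P* ≈ 242, Q* ≈ 38.3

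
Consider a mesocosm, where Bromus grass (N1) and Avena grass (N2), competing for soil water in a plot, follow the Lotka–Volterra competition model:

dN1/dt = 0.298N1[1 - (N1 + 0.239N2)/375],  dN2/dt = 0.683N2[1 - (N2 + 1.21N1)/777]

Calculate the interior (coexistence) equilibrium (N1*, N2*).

Setting both brackets to zero gives the nullclines N1 + 0.239N2 = 375 and 1.21N1 + N2 = 777.
Substituting N2 = 777 - 1.21N1 into the first: N1(1 - 0.239·1.21) = 375 - 0.239·777.
So N1* = 189/0.711 = 266, and then N2* = 777 - 1.21·266 = 455.

N1* ≈ 266, N2* ≈ 455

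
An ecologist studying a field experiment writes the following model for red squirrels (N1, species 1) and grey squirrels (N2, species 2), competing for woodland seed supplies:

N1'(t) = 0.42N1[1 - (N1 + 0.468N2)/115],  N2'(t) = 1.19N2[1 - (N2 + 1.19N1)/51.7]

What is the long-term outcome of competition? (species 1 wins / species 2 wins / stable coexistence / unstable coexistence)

Compare the nullcline intercepts: K1/α12 = 115/0.468 = 246 > K2 = 51.7; K2/α21 = 51.7/1.19 = 43.4 < K1 = 115.
Since the inequalities point opposite ways, species 1 can invade but species 2 cannot.

species 1 excludes species 2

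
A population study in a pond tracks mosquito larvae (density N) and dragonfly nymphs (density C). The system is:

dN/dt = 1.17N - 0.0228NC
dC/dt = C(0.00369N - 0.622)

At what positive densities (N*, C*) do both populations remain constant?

Set dC/dt = 0 with C > 0: 0.00369N - 0.622 = 0, so N* = 0.622/0.00369 = 169.
Set dN/dt = 0 with N > 0: 1.17 - 0.0228C = 0, so C* = 1.17/0.0228 = 51.3.

N* ≈ 169, C* ≈ 51.3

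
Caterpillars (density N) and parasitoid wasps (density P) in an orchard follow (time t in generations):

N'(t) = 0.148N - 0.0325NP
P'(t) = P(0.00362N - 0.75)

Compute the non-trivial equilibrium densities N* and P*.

N* ≈ 207, P* ≈ 4.55

Set dP/dt = 0 with P > 0: 0.00362N - 0.75 = 0, so N* = 0.75/0.00362 = 207.
Set dN/dt = 0 with N > 0: 0.148 - 0.0325P = 0, so P* = 0.148/0.0325 = 4.55.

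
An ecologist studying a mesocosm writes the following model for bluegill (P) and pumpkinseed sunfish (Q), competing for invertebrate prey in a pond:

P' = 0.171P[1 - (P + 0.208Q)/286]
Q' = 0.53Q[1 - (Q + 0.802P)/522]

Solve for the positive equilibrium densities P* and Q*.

P* ≈ 213, Q* ≈ 351

Setting both brackets to zero gives the nullclines P + 0.208Q = 286 and 0.802P + Q = 522.
Substituting Q = 522 - 0.802P into the first: P(1 - 0.208·0.802) = 286 - 0.208·522.
So P* = 177/0.833 = 213, and then Q* = 522 - 0.802·213 = 351.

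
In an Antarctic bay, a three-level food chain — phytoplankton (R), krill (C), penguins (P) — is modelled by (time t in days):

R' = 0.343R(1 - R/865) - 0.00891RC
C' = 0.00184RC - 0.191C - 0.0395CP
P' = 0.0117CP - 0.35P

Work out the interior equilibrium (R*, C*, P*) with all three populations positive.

R* ≈ 193, C* ≈ 29.9, P* ≈ 4.15

From dP/dt = 0: 0.0117C* = 0.35, so C* = 29.9.
From dR/dt = 0: 0.343(1 - R*/865) = 0.00891·29.9, giving R* = 865·(1 - 0.777) = 193.
From dC/dt = 0: 0.00184·193 - 0.191 = 0.0395P*, so P* = 0.164/0.0395 = 4.15.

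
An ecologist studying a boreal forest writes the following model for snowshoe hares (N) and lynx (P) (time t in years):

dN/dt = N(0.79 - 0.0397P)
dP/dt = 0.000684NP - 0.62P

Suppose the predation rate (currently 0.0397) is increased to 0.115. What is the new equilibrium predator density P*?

P* ≈ 6.87

At the interior fixed point, setting dN/dt = 0 with N > 0 fixes P* = (prey growth rate)/(NP coefficient) — independent of the other coefficients.
With the change, P* = 0.79/0.115 = 6.87; it falls from 19.9.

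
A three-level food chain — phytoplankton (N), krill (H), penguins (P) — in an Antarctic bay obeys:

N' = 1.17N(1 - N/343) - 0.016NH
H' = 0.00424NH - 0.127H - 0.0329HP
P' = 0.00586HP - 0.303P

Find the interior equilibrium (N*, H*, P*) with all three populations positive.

N* ≈ 100, H* ≈ 51.7, P* ≈ 9.09

From dP/dt = 0: 0.00586H* = 0.303, so H* = 51.7.
From dN/dt = 0: 1.17(1 - N*/343) = 0.016·51.7, giving N* = 343·(1 - 0.707) = 100.
From dH/dt = 0: 0.00424·100 - 0.127 = 0.0329P*, so P* = 0.299/0.0329 = 9.09.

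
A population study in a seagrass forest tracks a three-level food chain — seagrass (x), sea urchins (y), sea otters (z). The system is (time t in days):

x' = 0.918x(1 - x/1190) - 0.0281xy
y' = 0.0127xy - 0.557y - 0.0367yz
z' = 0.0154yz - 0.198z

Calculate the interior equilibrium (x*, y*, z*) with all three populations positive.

From dz/dt = 0: 0.0154y* = 0.198, so y* = 12.9.
From dx/dt = 0: 0.918(1 - x*/1190) = 0.0281·12.9, giving x* = 1190·(1 - 0.394) = 722.
From dy/dt = 0: 0.0127·722 - 0.557 = 0.0367z*, so z* = 8.61/0.0367 = 235.

x* ≈ 722, y* ≈ 12.9, z* ≈ 235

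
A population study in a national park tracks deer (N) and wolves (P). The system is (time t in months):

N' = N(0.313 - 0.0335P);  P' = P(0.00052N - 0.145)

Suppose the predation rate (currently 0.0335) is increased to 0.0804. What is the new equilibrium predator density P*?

P* ≈ 3.89

At the interior fixed point, setting dN/dt = 0 with N > 0 fixes P* = (prey growth rate)/(NP coefficient) — independent of the other coefficients.
With the change, P* = 0.313/0.0804 = 3.89; it falls from 9.34.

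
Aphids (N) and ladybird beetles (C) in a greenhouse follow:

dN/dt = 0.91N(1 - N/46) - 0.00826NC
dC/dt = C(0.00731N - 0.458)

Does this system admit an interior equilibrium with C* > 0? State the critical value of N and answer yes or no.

Threshold N = 62.7; K < 62.7, so no, the predator goes extinct.

The predator equation gives dC/dt > 0 only when N > 0.458/0.00731 = 62.7.
Without the predator, N → K = 46. Since 46 < 62.7, the predator cannot invade.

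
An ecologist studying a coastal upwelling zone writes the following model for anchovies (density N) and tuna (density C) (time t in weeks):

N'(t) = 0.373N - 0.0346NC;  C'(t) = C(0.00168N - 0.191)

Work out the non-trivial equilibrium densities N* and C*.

N* ≈ 114, C* ≈ 10.8

Set dC/dt = 0 with C > 0: 0.00168N - 0.191 = 0, so N* = 0.191/0.00168 = 114.
Set dN/dt = 0 with N > 0: 0.373 - 0.0346C = 0, so C* = 0.373/0.0346 = 10.8.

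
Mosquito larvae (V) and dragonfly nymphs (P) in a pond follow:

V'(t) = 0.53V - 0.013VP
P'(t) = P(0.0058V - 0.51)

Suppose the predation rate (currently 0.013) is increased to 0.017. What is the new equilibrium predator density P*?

P* ≈ 31.2

At the interior fixed point, setting dV/dt = 0 with V > 0 fixes P* = (prey growth rate)/(VP coefficient) — independent of the other coefficients.
With the change, P* = 0.53/0.017 = 31.2; it falls from 40.8.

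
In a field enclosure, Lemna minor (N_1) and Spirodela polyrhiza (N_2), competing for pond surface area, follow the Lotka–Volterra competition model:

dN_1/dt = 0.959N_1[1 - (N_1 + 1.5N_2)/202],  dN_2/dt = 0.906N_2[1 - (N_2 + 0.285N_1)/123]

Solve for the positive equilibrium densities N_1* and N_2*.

N_1* ≈ 30.6, N_2* ≈ 114

Setting both brackets to zero gives the nullclines N_1 + 1.5N_2 = 202 and 0.285N_1 + N_2 = 123.
Substituting N_2 = 123 - 0.285N_1 into the first: N_1(1 - 1.5·0.285) = 202 - 1.5·123.
So N_1* = 17.5/0.573 = 30.6, and then N_2* = 123 - 0.285·30.6 = 114.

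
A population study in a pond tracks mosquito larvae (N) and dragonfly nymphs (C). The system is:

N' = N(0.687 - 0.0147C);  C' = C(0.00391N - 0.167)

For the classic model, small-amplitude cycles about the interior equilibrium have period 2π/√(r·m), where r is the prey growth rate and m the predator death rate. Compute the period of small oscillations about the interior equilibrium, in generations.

T ≈ 18.5 generations

Here r = 0.687 and m = 0.167, so r·m = 0.115.
ω = √0.115 = 0.339 per generation, hence T = 2π/ω ≈ 18.5 generations.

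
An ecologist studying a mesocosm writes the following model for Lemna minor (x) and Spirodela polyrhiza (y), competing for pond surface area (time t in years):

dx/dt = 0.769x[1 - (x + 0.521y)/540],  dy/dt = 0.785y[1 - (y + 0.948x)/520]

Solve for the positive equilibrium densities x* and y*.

Setting both brackets to zero gives the nullclines x + 0.521y = 540 and 0.948x + y = 520.
Substituting y = 520 - 0.948x into the first: x(1 - 0.521·0.948) = 540 - 0.521·520.
So x* = 269/0.506 = 532, and then y* = 520 - 0.948·532 = 16.

x* ≈ 532, y* ≈ 16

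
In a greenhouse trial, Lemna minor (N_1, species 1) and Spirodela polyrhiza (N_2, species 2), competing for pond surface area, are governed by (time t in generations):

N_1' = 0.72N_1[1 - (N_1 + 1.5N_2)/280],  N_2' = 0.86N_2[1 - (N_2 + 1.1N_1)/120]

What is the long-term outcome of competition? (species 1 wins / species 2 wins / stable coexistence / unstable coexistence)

species 1 excludes species 2

Compare the nullcline intercepts: K1/α12 = 280/1.5 = 187 > K2 = 120; K2/α21 = 120/1.1 = 109 < K1 = 280.
Since the inequalities point opposite ways, species 1 can invade but species 2 cannot.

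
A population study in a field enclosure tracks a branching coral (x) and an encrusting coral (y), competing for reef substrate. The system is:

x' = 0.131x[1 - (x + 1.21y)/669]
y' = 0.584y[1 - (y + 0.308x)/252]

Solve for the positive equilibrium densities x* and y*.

x* ≈ 580, y* ≈ 73.2

Setting both brackets to zero gives the nullclines x + 1.21y = 669 and 0.308x + y = 252.
Substituting y = 252 - 0.308x into the first: x(1 - 1.21·0.308) = 669 - 1.21·252.
So x* = 364/0.627 = 580, and then y* = 252 - 0.308·580 = 73.2.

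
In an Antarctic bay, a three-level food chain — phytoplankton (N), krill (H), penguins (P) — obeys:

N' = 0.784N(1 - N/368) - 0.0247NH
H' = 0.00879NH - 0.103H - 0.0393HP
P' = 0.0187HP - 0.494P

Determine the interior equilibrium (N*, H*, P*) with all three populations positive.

From dP/dt = 0: 0.0187H* = 0.494, so H* = 26.4.
From dN/dt = 0: 0.784(1 - N*/368) = 0.0247·26.4, giving N* = 368·(1 - 0.832) = 61.7.
From dH/dt = 0: 0.00879·61.7 - 0.103 = 0.0393P*, so P* = 0.44/0.0393 = 11.2.

N* ≈ 61.7, H* ≈ 26.4, P* ≈ 11.2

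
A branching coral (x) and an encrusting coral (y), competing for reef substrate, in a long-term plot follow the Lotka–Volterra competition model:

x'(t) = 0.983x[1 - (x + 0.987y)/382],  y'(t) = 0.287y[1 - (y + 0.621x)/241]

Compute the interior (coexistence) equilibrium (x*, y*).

x* ≈ 372, y* ≈ 9.76

Setting both brackets to zero gives the nullclines x + 0.987y = 382 and 0.621x + y = 241.
Substituting y = 241 - 0.621x into the first: x(1 - 0.987·0.621) = 382 - 0.987·241.
So x* = 144/0.387 = 372, and then y* = 241 - 0.621·372 = 9.76.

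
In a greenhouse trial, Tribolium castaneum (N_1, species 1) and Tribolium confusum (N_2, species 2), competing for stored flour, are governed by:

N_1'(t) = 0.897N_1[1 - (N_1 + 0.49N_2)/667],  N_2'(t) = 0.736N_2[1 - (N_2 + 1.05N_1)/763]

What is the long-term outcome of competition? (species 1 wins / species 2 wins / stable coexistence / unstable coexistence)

stable coexistence

Compare the nullcline intercepts: K1/α12 = 667/0.49 = 1360 > K2 = 763; K2/α21 = 763/1.05 = 727 > K1 = 667.
Since both inequalities hold, each species can invade when rare, so the interior equilibrium is stable.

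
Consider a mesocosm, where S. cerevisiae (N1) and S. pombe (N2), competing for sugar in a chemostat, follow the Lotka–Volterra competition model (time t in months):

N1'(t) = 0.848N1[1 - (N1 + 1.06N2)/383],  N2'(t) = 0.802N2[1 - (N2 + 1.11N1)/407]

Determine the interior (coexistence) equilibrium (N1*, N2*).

N1* ≈ 274, N2* ≈ 103

Setting both brackets to zero gives the nullclines N1 + 1.06N2 = 383 and 1.11N1 + N2 = 407.
Substituting N2 = 407 - 1.11N1 into the first: N1(1 - 1.06·1.11) = 383 - 1.06·407.
So N1* = -48.4/-0.177 = 274, and then N2* = 407 - 1.11·274 = 103.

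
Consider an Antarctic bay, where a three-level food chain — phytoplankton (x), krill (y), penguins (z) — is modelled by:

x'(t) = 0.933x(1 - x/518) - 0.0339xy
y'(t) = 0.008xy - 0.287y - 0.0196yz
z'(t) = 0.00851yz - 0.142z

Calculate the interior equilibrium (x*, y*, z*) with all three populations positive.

From dz/dt = 0: 0.00851y* = 0.142, so y* = 16.7.
From dx/dt = 0: 0.933(1 - x*/518) = 0.0339·16.7, giving x* = 518·(1 - 0.606) = 204.
From dy/dt = 0: 0.008·204 - 0.287 = 0.0196z*, so z* = 1.34/0.0196 = 68.6.

x* ≈ 204, y* ≈ 16.7, z* ≈ 68.6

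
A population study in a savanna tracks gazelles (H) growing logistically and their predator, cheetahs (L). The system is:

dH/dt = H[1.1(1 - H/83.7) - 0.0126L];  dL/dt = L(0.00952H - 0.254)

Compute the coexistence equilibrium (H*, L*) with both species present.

From dL/dt = 0 with L > 0: 0.00952H* = 0.254, so H* = 26.7.
Substitute into dH/dt = 0: 1.1(1 - 26.7/83.7) = 0.0126L*.
The bracket is 0.681, giving L* = 0.749/0.0126 = 59.5.

H* ≈ 26.7, L* ≈ 59.5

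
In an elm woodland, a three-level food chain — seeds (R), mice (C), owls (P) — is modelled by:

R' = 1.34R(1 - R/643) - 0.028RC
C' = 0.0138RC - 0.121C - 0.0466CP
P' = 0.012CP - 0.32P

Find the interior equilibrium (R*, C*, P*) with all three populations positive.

From dP/dt = 0: 0.012C* = 0.32, so C* = 26.7.
From dR/dt = 0: 1.34(1 - R*/643) = 0.028·26.7, giving R* = 643·(1 - 0.557) = 285.
From dC/dt = 0: 0.0138·285 - 0.121 = 0.0466P*, so P* = 3.81/0.0466 = 81.7.

R* ≈ 285, C* ≈ 26.7, P* ≈ 81.7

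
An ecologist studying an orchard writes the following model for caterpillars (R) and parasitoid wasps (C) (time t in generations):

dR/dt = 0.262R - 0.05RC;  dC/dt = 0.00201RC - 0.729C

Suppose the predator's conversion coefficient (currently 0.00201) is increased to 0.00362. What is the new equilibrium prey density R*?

R* ≈ 201

At the interior fixed point, setting dC/dt = 0 with C > 0 fixes R* = (predator death rate)/(RC coefficient) — independent of the other coefficients.
With the change, R* = 0.729/0.00362 = 201; it falls from 363.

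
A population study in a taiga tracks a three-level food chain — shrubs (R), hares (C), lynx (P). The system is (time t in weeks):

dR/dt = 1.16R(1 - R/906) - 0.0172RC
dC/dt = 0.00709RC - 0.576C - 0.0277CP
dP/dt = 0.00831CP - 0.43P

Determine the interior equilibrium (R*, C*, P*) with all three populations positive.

R* ≈ 211, C* ≈ 51.7, P* ≈ 33.2

From dP/dt = 0: 0.00831C* = 0.43, so C* = 51.7.
From dR/dt = 0: 1.16(1 - R*/906) = 0.0172·51.7, giving R* = 906·(1 - 0.767) = 211.
From dC/dt = 0: 0.00709·211 - 0.576 = 0.0277P*, so P* = 0.919/0.0277 = 33.2.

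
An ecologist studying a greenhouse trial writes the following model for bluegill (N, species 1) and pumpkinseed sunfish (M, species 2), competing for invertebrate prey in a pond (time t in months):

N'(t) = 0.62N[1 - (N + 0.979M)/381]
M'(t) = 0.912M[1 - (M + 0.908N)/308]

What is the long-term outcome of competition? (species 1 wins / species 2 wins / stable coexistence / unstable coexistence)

species 1 excludes species 2

Compare the nullcline intercepts: K1/α12 = 381/0.979 = 389 > K2 = 308; K2/α21 = 308/0.908 = 339 < K1 = 381.
Since the inequalities point opposite ways, species 1 can invade but species 2 cannot.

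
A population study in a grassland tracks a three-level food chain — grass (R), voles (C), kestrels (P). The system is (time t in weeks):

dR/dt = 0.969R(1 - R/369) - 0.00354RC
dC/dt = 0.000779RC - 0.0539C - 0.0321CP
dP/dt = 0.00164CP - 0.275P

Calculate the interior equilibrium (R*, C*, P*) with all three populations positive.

From dP/dt = 0: 0.00164C* = 0.275, so C* = 168.
From dR/dt = 0: 0.969(1 - R*/369) = 0.00354·168, giving R* = 369·(1 - 0.613) = 143.
From dC/dt = 0: 0.000779·143 - 0.0539 = 0.0321P*, so P* = 0.0575/0.0321 = 1.79.

R* ≈ 143, C* ≈ 168, P* ≈ 1.79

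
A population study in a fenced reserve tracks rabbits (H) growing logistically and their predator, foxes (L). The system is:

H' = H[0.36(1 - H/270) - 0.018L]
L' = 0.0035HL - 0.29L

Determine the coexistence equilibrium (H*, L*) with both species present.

From dL/dt = 0 with L > 0: 0.0035H* = 0.29, so H* = 82.9.
Substitute into dH/dt = 0: 0.36(1 - 82.9/270) = 0.018L*.
The bracket is 0.693, giving L* = 0.25/0.018 = 13.9.

H* ≈ 82.9, L* ≈ 13.9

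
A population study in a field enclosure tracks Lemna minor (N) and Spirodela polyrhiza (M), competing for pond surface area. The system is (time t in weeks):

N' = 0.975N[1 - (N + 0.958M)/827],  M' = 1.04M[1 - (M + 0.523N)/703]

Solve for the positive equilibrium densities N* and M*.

N* ≈ 308, M* ≈ 542

Setting both brackets to zero gives the nullclines N + 0.958M = 827 and 0.523N + M = 703.
Substituting M = 703 - 0.523N into the first: N(1 - 0.958·0.523) = 827 - 0.958·703.
So N* = 154/0.499 = 308, and then M* = 703 - 0.523·308 = 542.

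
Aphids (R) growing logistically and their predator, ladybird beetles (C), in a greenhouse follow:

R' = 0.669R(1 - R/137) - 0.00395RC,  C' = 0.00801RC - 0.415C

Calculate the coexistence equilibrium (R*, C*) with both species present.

From dC/dt = 0 with C > 0: 0.00801R* = 0.415, so R* = 51.8.
Substitute into dR/dt = 0: 0.669(1 - 51.8/137) = 0.00395C*.
The bracket is 0.622, giving C* = 0.416/0.00395 = 105.

R* ≈ 51.8, C* ≈ 105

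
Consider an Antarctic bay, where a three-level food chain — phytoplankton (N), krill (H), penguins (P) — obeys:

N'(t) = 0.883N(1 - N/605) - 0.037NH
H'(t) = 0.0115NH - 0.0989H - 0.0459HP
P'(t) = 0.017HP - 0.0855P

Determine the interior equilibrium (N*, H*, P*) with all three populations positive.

From dP/dt = 0: 0.017H* = 0.0855, so H* = 5.03.
From dN/dt = 0: 0.883(1 - N*/605) = 0.037·5.03, giving N* = 605·(1 - 0.211) = 477.
From dH/dt = 0: 0.0115·477 - 0.0989 = 0.0459P*, so P* = 5.39/0.0459 = 117.

N* ≈ 477, H* ≈ 5.03, P* ≈ 117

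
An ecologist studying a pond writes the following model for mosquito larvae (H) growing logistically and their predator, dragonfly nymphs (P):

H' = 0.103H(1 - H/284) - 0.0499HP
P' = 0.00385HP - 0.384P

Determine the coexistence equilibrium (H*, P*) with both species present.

From dP/dt = 0 with P > 0: 0.00385H* = 0.384, so H* = 99.7.
Substitute into dH/dt = 0: 0.103(1 - 99.7/284) = 0.0499P*.
The bracket is 0.649, giving P* = 0.0668/0.0499 = 1.34.

H* ≈ 99.7, P* ≈ 1.34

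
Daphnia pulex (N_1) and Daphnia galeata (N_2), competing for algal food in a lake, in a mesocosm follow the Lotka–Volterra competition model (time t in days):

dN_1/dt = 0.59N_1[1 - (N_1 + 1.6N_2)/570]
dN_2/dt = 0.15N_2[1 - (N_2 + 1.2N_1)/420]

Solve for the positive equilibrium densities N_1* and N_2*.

N_1* ≈ 111, N_2* ≈ 287

Setting both brackets to zero gives the nullclines N_1 + 1.6N_2 = 570 and 1.2N_1 + N_2 = 420.
Substituting N_2 = 420 - 1.2N_1 into the first: N_1(1 - 1.6·1.2) = 570 - 1.6·420.
So N_1* = -102/-0.92 = 111, and then N_2* = 420 - 1.2·111 = 287.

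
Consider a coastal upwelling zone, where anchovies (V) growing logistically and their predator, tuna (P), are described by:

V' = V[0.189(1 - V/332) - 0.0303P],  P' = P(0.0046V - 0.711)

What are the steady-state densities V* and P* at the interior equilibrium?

V* ≈ 155, P* ≈ 3.33

From dP/dt = 0 with P > 0: 0.0046V* = 0.711, so V* = 155.
Substitute into dV/dt = 0: 0.189(1 - 155/332) = 0.0303P*.
The bracket is 0.534, giving P* = 0.101/0.0303 = 3.33.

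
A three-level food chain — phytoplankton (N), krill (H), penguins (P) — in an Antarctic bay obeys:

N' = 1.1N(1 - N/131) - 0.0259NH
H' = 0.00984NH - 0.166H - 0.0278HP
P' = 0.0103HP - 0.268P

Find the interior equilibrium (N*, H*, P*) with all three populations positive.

From dP/dt = 0: 0.0103H* = 0.268, so H* = 26.
From dN/dt = 0: 1.1(1 - N*/131) = 0.0259·26, giving N* = 131·(1 - 0.613) = 50.7.
From dH/dt = 0: 0.00984·50.7 - 0.166 = 0.0278P*, so P* = 0.333/0.0278 = 12.

N* ≈ 50.7, H* ≈ 26, P* ≈ 12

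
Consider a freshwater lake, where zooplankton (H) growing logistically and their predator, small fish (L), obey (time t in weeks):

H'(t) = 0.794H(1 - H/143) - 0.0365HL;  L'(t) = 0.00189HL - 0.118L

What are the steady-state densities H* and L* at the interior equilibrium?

H* ≈ 62.4, L* ≈ 12.3

From dL/dt = 0 with L > 0: 0.00189H* = 0.118, so H* = 62.4.
Substitute into dH/dt = 0: 0.794(1 - 62.4/143) = 0.0365L*.
The bracket is 0.563, giving L* = 0.447/0.0365 = 12.3.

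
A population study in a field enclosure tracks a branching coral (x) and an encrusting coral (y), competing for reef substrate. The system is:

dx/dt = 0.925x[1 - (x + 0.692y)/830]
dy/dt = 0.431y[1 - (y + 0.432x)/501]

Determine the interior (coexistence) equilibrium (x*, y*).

Setting both brackets to zero gives the nullclines x + 0.692y = 830 and 0.432x + y = 501.
Substituting y = 501 - 0.432x into the first: x(1 - 0.692·0.432) = 830 - 0.692·501.
So x* = 483/0.701 = 689, and then y* = 501 - 0.432·689 = 203.

x* ≈ 689, y* ≈ 203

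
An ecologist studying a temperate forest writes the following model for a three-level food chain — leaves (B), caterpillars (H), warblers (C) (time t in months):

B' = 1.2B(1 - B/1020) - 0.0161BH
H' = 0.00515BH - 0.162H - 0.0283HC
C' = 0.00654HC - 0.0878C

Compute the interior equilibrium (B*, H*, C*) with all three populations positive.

B* ≈ 836, H* ≈ 13.4, C* ≈ 146

From dC/dt = 0: 0.00654H* = 0.0878, so H* = 13.4.
From dB/dt = 0: 1.2(1 - B*/1020) = 0.0161·13.4, giving B* = 1020·(1 - 0.18) = 836.
From dH/dt = 0: 0.00515·836 - 0.162 = 0.0283C*, so C* = 4.14/0.0283 = 146.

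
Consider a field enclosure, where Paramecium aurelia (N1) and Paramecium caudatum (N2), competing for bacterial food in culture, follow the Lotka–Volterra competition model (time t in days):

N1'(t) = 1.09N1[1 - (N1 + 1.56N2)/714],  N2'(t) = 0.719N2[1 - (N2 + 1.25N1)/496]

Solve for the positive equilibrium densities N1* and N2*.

Setting both brackets to zero gives the nullclines N1 + 1.56N2 = 714 and 1.25N1 + N2 = 496.
Substituting N2 = 496 - 1.25N1 into the first: N1(1 - 1.56·1.25) = 714 - 1.56·496.
So N1* = -59.8/-0.95 = 62.9, and then N2* = 496 - 1.25·62.9 = 417.

N1* ≈ 62.9, N2* ≈ 417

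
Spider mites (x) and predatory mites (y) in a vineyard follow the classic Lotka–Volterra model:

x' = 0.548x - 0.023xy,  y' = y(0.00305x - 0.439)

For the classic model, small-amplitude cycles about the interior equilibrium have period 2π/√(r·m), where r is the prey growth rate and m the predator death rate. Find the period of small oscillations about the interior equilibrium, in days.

T ≈ 12.8 days

Here r = 0.548 and m = 0.439, so r·m = 0.241.
ω = √0.241 = 0.49 per day, hence T = 2π/ω ≈ 12.8 days.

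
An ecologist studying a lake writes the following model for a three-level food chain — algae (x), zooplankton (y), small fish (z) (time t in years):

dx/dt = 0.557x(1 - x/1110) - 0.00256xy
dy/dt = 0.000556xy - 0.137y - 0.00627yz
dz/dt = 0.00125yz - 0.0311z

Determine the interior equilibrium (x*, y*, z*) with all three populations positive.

x* ≈ 983, y* ≈ 24.9, z* ≈ 65.3

From dz/dt = 0: 0.00125y* = 0.0311, so y* = 24.9.
From dx/dt = 0: 0.557(1 - x*/1110) = 0.00256·24.9, giving x* = 1110·(1 - 0.114) = 983.
From dy/dt = 0: 0.000556·983 - 0.137 = 0.00627z*, so z* = 0.41/0.00627 = 65.3.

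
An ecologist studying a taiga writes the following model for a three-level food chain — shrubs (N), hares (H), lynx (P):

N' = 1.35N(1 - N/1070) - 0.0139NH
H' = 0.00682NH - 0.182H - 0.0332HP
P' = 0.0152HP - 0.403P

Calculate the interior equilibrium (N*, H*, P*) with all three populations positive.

From dP/dt = 0: 0.0152H* = 0.403, so H* = 26.5.
From dN/dt = 0: 1.35(1 - N*/1070) = 0.0139·26.5, giving N* = 1070·(1 - 0.273) = 778.
From dH/dt = 0: 0.00682·778 - 0.182 = 0.0332P*, so P* = 5.12/0.0332 = 154.

N* ≈ 778, H* ≈ 26.5, P* ≈ 154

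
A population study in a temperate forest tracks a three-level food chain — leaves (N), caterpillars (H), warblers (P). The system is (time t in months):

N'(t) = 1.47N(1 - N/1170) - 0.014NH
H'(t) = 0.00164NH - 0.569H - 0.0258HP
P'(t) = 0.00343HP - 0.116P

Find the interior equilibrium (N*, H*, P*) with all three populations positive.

N* ≈ 793, H* ≈ 33.8, P* ≈ 28.4

From dP/dt = 0: 0.00343H* = 0.116, so H* = 33.8.
From dN/dt = 0: 1.47(1 - N*/1170) = 0.014·33.8, giving N* = 1170·(1 - 0.322) = 793.
From dH/dt = 0: 0.00164·793 - 0.569 = 0.0258P*, so P* = 0.732/0.0258 = 28.4.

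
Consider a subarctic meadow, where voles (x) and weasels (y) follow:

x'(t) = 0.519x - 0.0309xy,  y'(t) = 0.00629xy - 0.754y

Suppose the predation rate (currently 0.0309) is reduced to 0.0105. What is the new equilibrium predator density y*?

y* ≈ 49.4

At the interior fixed point, setting dx/dt = 0 with x > 0 fixes y* = (prey growth rate)/(xy coefficient) — independent of the other coefficients.
With the change, y* = 0.519/0.0105 = 49.4; it rises from 16.8.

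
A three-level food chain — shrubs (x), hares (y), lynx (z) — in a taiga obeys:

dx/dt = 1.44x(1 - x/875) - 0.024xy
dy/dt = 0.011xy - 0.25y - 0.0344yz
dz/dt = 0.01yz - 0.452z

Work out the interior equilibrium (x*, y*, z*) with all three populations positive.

x* ≈ 216, y* ≈ 45.2, z* ≈ 61.7

From dz/dt = 0: 0.01y* = 0.452, so y* = 45.2.
From dx/dt = 0: 1.44(1 - x*/875) = 0.024·45.2, giving x* = 875·(1 - 0.753) = 216.
From dy/dt = 0: 0.011·216 - 0.25 = 0.0344z*, so z* = 2.12/0.0344 = 61.7.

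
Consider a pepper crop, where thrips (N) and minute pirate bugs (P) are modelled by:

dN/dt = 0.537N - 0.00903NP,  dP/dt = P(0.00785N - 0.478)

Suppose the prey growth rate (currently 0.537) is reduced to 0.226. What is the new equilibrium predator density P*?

P* ≈ 25

At the interior fixed point, setting dN/dt = 0 with N > 0 fixes P* = (prey growth rate)/(NP coefficient) — independent of the other coefficients.
With the change, P* = 0.226/0.00903 = 25; it falls from 59.5.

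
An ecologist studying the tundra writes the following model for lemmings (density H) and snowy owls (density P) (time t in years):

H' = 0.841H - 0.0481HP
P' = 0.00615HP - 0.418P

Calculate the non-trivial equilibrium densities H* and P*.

Set dP/dt = 0 with P > 0: 0.00615H - 0.418 = 0, so H* = 0.418/0.00615 = 68.
Set dH/dt = 0 with H > 0: 0.841 - 0.0481P = 0, so P* = 0.841/0.0481 = 17.5.

H* ≈ 68, P* ≈ 17.5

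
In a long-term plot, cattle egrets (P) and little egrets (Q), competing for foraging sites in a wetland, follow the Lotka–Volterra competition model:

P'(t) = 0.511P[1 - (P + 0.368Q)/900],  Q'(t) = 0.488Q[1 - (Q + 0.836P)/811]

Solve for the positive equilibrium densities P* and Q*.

Setting both brackets to zero gives the nullclines P + 0.368Q = 900 and 0.836P + Q = 811.
Substituting Q = 811 - 0.836P into the first: P(1 - 0.368·0.836) = 900 - 0.368·811.
So P* = 602/0.692 = 869, and then Q* = 811 - 0.836·869 = 84.6.

P* ≈ 869, Q* ≈ 84.6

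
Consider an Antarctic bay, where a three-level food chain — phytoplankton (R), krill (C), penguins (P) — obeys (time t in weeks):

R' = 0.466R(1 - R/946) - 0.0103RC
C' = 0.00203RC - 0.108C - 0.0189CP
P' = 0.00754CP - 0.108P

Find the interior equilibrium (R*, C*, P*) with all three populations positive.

R* ≈ 647, C* ≈ 14.3, P* ≈ 63.7

From dP/dt = 0: 0.00754C* = 0.108, so C* = 14.3.
From dR/dt = 0: 0.466(1 - R*/946) = 0.0103·14.3, giving R* = 946·(1 - 0.317) = 647.
From dC/dt = 0: 0.00203·647 - 0.108 = 0.0189P*, so P* = 1.2/0.0189 = 63.7.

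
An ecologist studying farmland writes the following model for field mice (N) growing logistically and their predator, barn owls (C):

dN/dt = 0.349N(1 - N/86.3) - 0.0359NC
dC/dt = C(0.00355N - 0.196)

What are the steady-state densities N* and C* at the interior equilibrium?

N* ≈ 55.2, C* ≈ 3.5

From dC/dt = 0 with C > 0: 0.00355N* = 0.196, so N* = 55.2.
Substitute into dN/dt = 0: 0.349(1 - 55.2/86.3) = 0.0359C*.
The bracket is 0.36, giving C* = 0.126/0.0359 = 3.5.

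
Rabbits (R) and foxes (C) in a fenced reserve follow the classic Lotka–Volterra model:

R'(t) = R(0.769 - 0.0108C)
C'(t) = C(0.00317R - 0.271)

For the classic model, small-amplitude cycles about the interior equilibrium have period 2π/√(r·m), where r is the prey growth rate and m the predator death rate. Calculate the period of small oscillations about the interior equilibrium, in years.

T ≈ 13.8 years

Here r = 0.769 and m = 0.271, so r·m = 0.208.
ω = √0.208 = 0.457 per year, hence T = 2π/ω ≈ 13.8 years.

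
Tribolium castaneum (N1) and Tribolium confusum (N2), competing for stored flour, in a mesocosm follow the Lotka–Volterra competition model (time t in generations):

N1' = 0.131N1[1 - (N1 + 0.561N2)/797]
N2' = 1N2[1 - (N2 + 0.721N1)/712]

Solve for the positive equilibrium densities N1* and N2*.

N1* ≈ 668, N2* ≈ 231

Setting both brackets to zero gives the nullclines N1 + 0.561N2 = 797 and 0.721N1 + N2 = 712.
Substituting N2 = 712 - 0.721N1 into the first: N1(1 - 0.561·0.721) = 797 - 0.561·712.
So N1* = 398/0.596 = 668, and then N2* = 712 - 0.721·668 = 231.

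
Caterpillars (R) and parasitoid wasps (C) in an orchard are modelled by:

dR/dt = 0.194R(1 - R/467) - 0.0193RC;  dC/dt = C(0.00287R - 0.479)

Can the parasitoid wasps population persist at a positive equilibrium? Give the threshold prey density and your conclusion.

Threshold R = 167; K > 167, so yes, the predator persists.

The predator equation gives dC/dt > 0 only when R > 0.479/0.00287 = 167.
Without the predator, R → K = 467. Since 467 > 167, the predator can invade and persist.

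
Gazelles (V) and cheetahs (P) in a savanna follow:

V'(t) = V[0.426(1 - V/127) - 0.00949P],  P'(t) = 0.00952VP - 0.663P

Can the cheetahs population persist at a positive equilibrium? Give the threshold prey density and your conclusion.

The predator equation gives dP/dt > 0 only when V > 0.663/0.00952 = 69.6.
Without the predator, V → K = 127. Since 127 > 69.6, the predator can invade and persist.

Threshold V = 69.6; K > 69.6, so yes, the predator persists.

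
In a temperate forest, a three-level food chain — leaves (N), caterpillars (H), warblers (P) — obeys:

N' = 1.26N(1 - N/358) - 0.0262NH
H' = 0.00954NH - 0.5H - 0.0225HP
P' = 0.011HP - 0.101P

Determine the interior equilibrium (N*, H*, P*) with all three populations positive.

From dP/dt = 0: 0.011H* = 0.101, so H* = 9.18.
From dN/dt = 0: 1.26(1 - N*/358) = 0.0262·9.18, giving N* = 358·(1 - 0.191) = 290.
From dH/dt = 0: 0.00954·290 - 0.5 = 0.0225P*, so P* = 2.26/0.0225 = 101.

N* ≈ 290, H* ≈ 9.18, P* ≈ 101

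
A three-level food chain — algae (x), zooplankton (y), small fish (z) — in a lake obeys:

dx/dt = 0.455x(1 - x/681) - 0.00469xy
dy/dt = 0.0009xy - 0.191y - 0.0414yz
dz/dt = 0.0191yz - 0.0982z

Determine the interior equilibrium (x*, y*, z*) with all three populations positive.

x* ≈ 645, y* ≈ 5.14, z* ≈ 9.41

From dz/dt = 0: 0.0191y* = 0.0982, so y* = 5.14.
From dx/dt = 0: 0.455(1 - x*/681) = 0.00469·5.14, giving x* = 681·(1 - 0.053) = 645.
From dy/dt = 0: 0.0009·645 - 0.191 = 0.0414z*, so z* = 0.389/0.0414 = 9.41.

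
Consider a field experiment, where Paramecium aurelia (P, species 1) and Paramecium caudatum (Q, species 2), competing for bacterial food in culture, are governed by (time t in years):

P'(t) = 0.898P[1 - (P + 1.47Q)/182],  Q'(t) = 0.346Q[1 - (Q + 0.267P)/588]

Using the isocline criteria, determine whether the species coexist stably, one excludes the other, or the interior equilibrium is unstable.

Compare the nullcline intercepts: K1/α12 = 182/1.47 = 124 < K2 = 588; K2/α21 = 588/0.267 = 2200 > K1 = 182.
Since the inequalities point opposite ways, species 2 can invade but species 1 cannot.

species 2 excludes species 1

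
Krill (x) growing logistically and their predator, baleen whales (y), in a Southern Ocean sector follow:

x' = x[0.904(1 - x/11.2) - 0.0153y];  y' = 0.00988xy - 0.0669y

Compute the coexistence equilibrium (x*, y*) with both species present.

x* ≈ 6.77, y* ≈ 23.4

From dy/dt = 0 with y > 0: 0.00988x* = 0.0669, so x* = 6.77.
Substitute into dx/dt = 0: 0.904(1 - 6.77/11.2) = 0.0153y*.
The bracket is 0.395, giving y* = 0.357/0.0153 = 23.4.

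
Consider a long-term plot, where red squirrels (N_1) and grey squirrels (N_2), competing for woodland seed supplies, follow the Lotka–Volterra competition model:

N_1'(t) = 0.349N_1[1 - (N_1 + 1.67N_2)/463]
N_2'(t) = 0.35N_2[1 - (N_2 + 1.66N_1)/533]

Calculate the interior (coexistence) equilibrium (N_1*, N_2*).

Setting both brackets to zero gives the nullclines N_1 + 1.67N_2 = 463 and 1.66N_1 + N_2 = 533.
Substituting N_2 = 533 - 1.66N_1 into the first: N_1(1 - 1.67·1.66) = 463 - 1.67·533.
So N_1* = -427/-1.77 = 241, and then N_2* = 533 - 1.66·241 = 133.

N_1* ≈ 241, N_2* ≈ 133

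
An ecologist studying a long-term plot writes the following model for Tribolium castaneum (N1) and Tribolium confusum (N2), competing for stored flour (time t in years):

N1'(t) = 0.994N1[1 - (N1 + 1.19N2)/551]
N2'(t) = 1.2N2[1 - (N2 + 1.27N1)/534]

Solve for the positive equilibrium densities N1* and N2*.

N1* ≈ 165, N2* ≈ 324

Setting both brackets to zero gives the nullclines N1 + 1.19N2 = 551 and 1.27N1 + N2 = 534.
Substituting N2 = 534 - 1.27N1 into the first: N1(1 - 1.19·1.27) = 551 - 1.19·534.
So N1* = -84.5/-0.511 = 165, and then N2* = 534 - 1.27·165 = 324.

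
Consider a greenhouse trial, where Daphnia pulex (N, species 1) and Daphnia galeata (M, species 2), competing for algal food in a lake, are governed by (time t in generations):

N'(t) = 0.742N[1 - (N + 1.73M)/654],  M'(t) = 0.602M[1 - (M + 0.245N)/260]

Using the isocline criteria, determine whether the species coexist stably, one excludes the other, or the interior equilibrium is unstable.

Compare the nullcline intercepts: K1/α12 = 654/1.73 = 378 > K2 = 260; K2/α21 = 260/0.245 = 1060 > K1 = 654.
Since both inequalities hold, each species can invade when rare, so the interior equilibrium is stable.

stable coexistence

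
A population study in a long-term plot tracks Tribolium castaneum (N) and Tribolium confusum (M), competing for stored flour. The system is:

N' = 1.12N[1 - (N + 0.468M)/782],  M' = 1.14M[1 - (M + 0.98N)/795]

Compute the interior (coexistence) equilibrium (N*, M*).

N* ≈ 757, M* ≈ 52.9

Setting both brackets to zero gives the nullclines N + 0.468M = 782 and 0.98N + M = 795.
Substituting M = 795 - 0.98N into the first: N(1 - 0.468·0.98) = 782 - 0.468·795.
So N* = 410/0.541 = 757, and then M* = 795 - 0.98·757 = 52.9.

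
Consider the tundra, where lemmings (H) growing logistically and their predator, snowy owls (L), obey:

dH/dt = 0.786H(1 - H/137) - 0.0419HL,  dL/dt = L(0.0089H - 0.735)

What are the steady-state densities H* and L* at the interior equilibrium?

From dL/dt = 0 with L > 0: 0.0089H* = 0.735, so H* = 82.6.
Substitute into dH/dt = 0: 0.786(1 - 82.6/137) = 0.0419L*.
The bracket is 0.397, giving L* = 0.312/0.0419 = 7.45.

H* ≈ 82.6, L* ≈ 7.45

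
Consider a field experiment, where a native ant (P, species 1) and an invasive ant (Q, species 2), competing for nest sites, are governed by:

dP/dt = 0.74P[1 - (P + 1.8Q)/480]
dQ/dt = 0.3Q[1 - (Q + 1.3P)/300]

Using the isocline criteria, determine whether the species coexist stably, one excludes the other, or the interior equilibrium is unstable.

Compare the nullcline intercepts: K1/α12 = 480/1.8 = 267 < K2 = 300; K2/α21 = 300/1.3 = 231 < K1 = 480.
Since both are reversed, neither can invade when rare; the interior point is a saddle.

unstable coexistence (outcome depends on initial conditions)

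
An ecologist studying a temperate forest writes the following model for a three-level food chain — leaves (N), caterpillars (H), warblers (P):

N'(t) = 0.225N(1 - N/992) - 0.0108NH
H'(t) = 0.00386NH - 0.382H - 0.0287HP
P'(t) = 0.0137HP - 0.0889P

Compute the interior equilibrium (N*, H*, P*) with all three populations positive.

N* ≈ 683, H* ≈ 6.49, P* ≈ 78.6

From dP/dt = 0: 0.0137H* = 0.0889, so H* = 6.49.
From dN/dt = 0: 0.225(1 - N*/992) = 0.0108·6.49, giving N* = 992·(1 - 0.311) = 683.
From dH/dt = 0: 0.00386·683 - 0.382 = 0.0287P*, so P* = 2.25/0.0287 = 78.6.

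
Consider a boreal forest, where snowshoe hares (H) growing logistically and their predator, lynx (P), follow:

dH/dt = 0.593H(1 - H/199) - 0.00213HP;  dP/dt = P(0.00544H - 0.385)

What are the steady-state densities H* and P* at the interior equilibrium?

From dP/dt = 0 with P > 0: 0.00544H* = 0.385, so H* = 70.8.
Substitute into dH/dt = 0: 0.593(1 - 70.8/199) = 0.00213P*.
The bracket is 0.644, giving P* = 0.382/0.00213 = 179.

H* ≈ 70.8, P* ≈ 179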